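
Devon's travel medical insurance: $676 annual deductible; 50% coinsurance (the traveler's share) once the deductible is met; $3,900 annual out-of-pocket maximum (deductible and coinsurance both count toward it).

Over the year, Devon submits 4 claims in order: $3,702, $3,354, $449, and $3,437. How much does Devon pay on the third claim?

Claim 1 ($3,702): $676 finishes the deductible; $3,026 goes to coinsurance; coinsurance $3,026 × 50% = $1,513. Traveler pays $2,189; OOP now $2,189.
Claim 2 ($3,354): deductible already satisfied, so traveler's share is 50% × $3,354 = $1,677. Traveler pays $1,677; OOP now $3,866.
Claim 3 ($449): 50% coinsurance on $449 = $224.50. That would push OOP to $4,090.50, over the $3,900 cap, so traveler pays $3,900 − $3,866 = $34.

$34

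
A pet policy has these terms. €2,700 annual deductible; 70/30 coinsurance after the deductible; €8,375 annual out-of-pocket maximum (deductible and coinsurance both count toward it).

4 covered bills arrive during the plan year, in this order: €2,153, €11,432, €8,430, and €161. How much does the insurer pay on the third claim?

Claim 1 (€2,153): fully absorbed by the deductible. Owner pays €2,153; OOP now €2,153. Plan pays €2,153 − €2,153 = €0.
Claim 2 (€11,432): €547 finishes the deductible; €10,885 goes to coinsurance; 30% of €10,885 = €3,265.50. Cost to owner: €3,812.50. OOP to date €5,965.50. Plan pays €11,432 − €3,812.50 = €7,619.50.
Claim 3 (€8,430): deductible met; 30% of €8,430 = €2,529. That would push OOP to €8,494.50, over the €8,375 cap, so owner pays €8,375 − €5,965.50 = €2,409.50. Insurer: €8,430 − €2,409.50 = €6,020.50.

€6,020.50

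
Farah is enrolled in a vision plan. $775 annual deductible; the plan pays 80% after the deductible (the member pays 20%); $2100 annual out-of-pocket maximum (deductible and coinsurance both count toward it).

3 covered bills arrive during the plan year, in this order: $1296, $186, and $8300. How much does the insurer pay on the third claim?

Claim 1 — $1296: $775 to deductible, leaving $521; member's 20% is $104.20. Member owes $879.20 (running OOP $879.20). Plan pays $1296 − $879.20 = $416.80.
Claim 2 — $186: deductible already satisfied, so member's share is 20% × $186 = $37.20. Cost to member: $37.20. OOP to date $916.40. Insurer: $186 − $37.20 = $148.80.
Claim 3 — $8300: 20% coinsurance on $8300 = $1660. Adding that to $916.40 gives $2576.40, past the $2100 cap; member pays only $2100 − $916.40 = $1183.60. Plan pays $8300 − $1183.60 = $7116.40.

$7116.40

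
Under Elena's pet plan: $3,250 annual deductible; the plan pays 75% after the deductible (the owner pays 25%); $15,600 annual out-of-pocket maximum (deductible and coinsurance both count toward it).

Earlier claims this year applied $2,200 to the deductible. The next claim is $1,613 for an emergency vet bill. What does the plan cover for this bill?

$422.25

$2,200 of the $3,250 deductible is already met, leaving $1,050.
After the $1,050 deductible portion, $1,613 − $1,050 = $563 is subject to coinsurance.
Coinsurance: $563 × 25% = $140.75.
So the owner owes $1,050 + $140.75 = $1,190.75 before any cap.
Year-to-date out-of-pocket becomes $2,200 + $1,190.75 = $3,390.75, still under the $15,600 maximum, so no cap applies.
The plan picks up $1,613 − $1,190.75 = $422.25.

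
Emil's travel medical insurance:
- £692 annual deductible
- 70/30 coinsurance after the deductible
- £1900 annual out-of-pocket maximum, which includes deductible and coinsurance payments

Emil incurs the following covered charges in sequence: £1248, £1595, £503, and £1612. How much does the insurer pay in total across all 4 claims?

£3058

Claim 1 — £1248: £692 finishes the deductible; £556 goes to coinsurance; traveler's 30% is £166.80. Cost to traveler: £858.80. OOP to date £858.80. Insurer: £1248 − £858.80 = £389.20.
Claim 2 — £1595: deductible already satisfied, so traveler's share is 30% × £1595 = £478.50. Traveler pays £478.50; OOP now £1337.30. Insurer: £1595 − £478.50 = £1116.50.
Claim 3 — £503: deductible met; 30% of £503 = £150.90. Cost to traveler: £150.90. OOP to date £1488.20. Insurer: £503 − £150.90 = £352.10.
Claim 4 — £1612: deductible already satisfied, so traveler's share is 30% × £1612 = £483.60. That would push OOP to £1971.80, over the £1900 cap, so traveler pays £1900 − £1488.20 = £411.80. Insurer: £1612 − £411.80 = £1200.20.
Insurer total = bills − traveler's total = £4958 − £1900 = £3058.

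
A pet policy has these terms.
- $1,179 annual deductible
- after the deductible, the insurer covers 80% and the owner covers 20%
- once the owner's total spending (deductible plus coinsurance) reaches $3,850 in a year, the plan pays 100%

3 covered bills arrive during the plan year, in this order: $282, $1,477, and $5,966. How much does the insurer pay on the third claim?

Claim 1 — $282: fully absorbed by the deductible. Owner pays $282; OOP now $282. Insurer: $282 − $282 = $0.
Claim 2 — $1,477: $897 to deductible, leaving $580; owner's 20% is $116. Cost to owner: $1,013. OOP to date $1,295. Plan pays $1,477 − $1,013 = $464.
Claim 3 — $5,966: deductible met; 20% of $5,966 = $1,193.20. Owner pays $1,193.20; OOP now $2,488.20. Insurer: $5,966 − $1,193.20 = $4,772.80.

$4,772.80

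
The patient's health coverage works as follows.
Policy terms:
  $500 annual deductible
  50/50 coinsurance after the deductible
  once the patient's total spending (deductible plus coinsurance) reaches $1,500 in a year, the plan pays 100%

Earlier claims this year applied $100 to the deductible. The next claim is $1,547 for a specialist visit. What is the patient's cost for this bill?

Remaining deductible: $500 − $100 = $400.
That leaves $1,547 − $400 = $1,147 for coinsurance.
50% of $1,147 = $573.50 falls to the patient.
So the patient owes $400 + $573.50 = $973.50 before any cap.
Cumulative spending $100 + $973.50 = $1,073.50 stays under the $1,500 maximum.

$973.50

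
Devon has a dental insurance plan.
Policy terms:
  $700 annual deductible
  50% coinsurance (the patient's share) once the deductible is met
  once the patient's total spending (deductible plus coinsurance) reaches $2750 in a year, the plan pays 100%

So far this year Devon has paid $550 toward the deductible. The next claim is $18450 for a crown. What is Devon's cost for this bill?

$2200

Remaining deductible: $700 − $550 = $150.
The remaining $18300 (= $18450 − $150) moves to coinsurance.
Patient's 50% share of $18300 is $9150.
That puts the patient's cost at $150 + $9150 = $9300 before any cap.
Year-to-date out-of-pocket would reach $550 + $9300 = $9850, above the $2750 maximum, so the patient pays only $2750 − $550 = $2200.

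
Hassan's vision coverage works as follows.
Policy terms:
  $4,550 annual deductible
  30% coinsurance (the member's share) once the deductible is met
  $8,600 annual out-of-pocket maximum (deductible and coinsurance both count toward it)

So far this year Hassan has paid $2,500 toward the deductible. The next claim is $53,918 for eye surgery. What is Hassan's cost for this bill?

Remaining deductible: $4,550 − $2,500 = $2,050.
That leaves $53,918 − $2,050 = $51,868 for coinsurance.
30% of $51,868 = $15,560.40 falls to the member.
Member responsibility before any cap: $2,050 + $15,560.40 = $17,610.40.
Adding $17,610.40 to the $2,500 already spent would give $20,110.40, which exceeds the $8,600 cap; the member pays just $8,600 − $2,500 = $6,100.

$6,100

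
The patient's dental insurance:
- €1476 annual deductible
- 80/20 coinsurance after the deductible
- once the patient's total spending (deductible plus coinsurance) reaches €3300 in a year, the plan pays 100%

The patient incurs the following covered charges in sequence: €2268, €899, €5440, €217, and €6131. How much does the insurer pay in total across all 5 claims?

#1 (€2268): €1476 to deductible, leaving €792; 20% of €792 = €158.40. Patient pays €1634.40; OOP now €1634.40. Insurer: €2268 − €1634.40 = €633.60.
#2 (€899): 20% coinsurance on €899 = €179.80. Patient owes €179.80 (running OOP €1814.20). Insurer: €899 − €179.80 = €719.20.
#3 (€5440): deductible already satisfied, so patient's share is 20% × €5440 = €1088. Patient pays €1088; OOP now €2902.20. Plan pays €5440 − €1088 = €4352.
#4 (€217): 20% coinsurance on €217 = €43.40. Cost to patient: €43.40. OOP to date €2945.60. Insurer: €217 − €43.40 = €173.60.
#5 (€6131): deductible met; 20% of €6131 = €1226.20. Adding that to €2945.60 gives €4171.80, past the €3300 cap; patient pays only €3300 − €2945.60 = €354.40. Insurer: €6131 − €354.40 = €5776.60.
Insurer total: €633.60 + €719.20 + €4352 + €173.60 + €5776.60 = €11655.

€11655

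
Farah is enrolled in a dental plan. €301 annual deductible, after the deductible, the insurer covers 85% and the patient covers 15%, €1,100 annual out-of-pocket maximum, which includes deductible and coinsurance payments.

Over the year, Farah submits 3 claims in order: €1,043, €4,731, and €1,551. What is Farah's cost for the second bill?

Claim 1 (€1,043): deductible takes €301, €742 remains; 15% of €742 = €111.30. Cost to patient: €412.30. OOP to date €412.30.
Claim 2 (€4,731): deductible met; 15% of €4,731 = €709.65. Adding that to €412.30 gives €1,121.95, past the €1,100 cap; patient pays only €1,100 − €412.30 = €687.70.

€687.70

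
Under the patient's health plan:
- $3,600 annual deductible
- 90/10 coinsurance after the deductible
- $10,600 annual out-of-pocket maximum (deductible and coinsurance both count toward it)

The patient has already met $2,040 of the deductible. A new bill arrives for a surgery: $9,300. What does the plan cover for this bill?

$6,966

Remaining deductible: $3,600 − $2,040 = $1,560.
The remaining $7,740 (= $9,300 − $1,560) moves to coinsurance.
Patient's 10% share of $7,740 is $774.
Patient responsibility before any cap: $1,560 + $774 = $2,334.
Year-to-date out-of-pocket becomes $2,040 + $2,334 = $4,374, still under the $10,600 maximum, so no cap applies.
The insurer covers the remainder: $9,300 − $2,334 = $6,966.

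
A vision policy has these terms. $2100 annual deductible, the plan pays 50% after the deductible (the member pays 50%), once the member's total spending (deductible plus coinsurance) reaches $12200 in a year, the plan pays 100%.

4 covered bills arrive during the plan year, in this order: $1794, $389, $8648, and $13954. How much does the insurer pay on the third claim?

$4324

Claim 1 — $1794: all of it applies to the deductible. Member owes $1794 (running OOP $1794). Insurer: $1794 − $1794 = $0.
Claim 2 — $389: deductible takes $306, $83 remains; coinsurance $83 × 50% = $41.50. Member pays $347.50; OOP now $2141.50. Plan pays $389 − $347.50 = $41.50.
Claim 3 — $8648: deductible met; 50% of $8648 = $4324. Member owes $4324 (running OOP $6465.50). Insurer: $8648 − $4324 = $4324.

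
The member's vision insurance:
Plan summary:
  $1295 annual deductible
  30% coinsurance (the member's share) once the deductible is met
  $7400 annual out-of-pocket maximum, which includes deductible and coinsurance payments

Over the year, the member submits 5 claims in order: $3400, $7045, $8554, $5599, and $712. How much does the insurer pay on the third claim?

$5987.80

Bill 1, $3400: $1295 finishes the deductible; $2105 goes to coinsurance; 30% of $2105 = $631.50. Member owes $1926.50 (running OOP $1926.50). Plan pays $3400 − $1926.50 = $1473.50.
Bill 2, $7045: deductible already satisfied, so member's share is 30% × $7045 = $2113.50. Member pays $2113.50; OOP now $4040. Insurer: $7045 − $2113.50 = $4931.50.
Bill 3, $8554: 30% coinsurance on $8554 = $2566.20. Member pays $2566.20; OOP now $6606.20. Insurer: $8554 − $2566.20 = $5987.80.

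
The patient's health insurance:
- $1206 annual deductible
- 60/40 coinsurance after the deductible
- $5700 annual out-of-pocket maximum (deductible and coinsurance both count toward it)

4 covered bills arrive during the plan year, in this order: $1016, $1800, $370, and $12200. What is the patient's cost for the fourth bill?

Claim 1 — $1016: entire amount goes to the deductible. Patient owes $1016 (running OOP $1016).
Claim 2 — $1800: $190 to deductible, leaving $1610; patient's 40% is $644. Patient pays $834; OOP now $1850.
Claim 3 — $370: 40% coinsurance on $370 = $148. Cost to patient: $148. OOP to date $1998.
Claim 4 — $12200: 40% coinsurance on $12200 = $4880. OOP would hit $6878 > $5700, so the cap limits the patient to $5700 − $1998 = $3702.

$3702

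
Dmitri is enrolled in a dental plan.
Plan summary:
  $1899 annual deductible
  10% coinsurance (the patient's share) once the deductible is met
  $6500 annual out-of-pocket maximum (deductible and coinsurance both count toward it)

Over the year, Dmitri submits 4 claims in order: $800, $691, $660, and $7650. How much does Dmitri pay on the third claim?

#1 ($800): entire amount goes to the deductible. Patient owes $800 (running OOP $800).
#2 ($691): fully absorbed by the deductible. Patient pays $691; OOP now $1491.
#3 ($660): deductible takes $408, $252 remains; patient's 10% is $25.20. Cost to patient: $433.20. OOP to date $1924.20.

$433.20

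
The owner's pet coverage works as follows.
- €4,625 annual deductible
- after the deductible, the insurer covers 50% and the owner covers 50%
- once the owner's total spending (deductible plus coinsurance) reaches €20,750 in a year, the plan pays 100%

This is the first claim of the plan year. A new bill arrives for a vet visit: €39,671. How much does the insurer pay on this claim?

€18,921

Deductible not yet touched, so the first €4,625 of the bill goes to the deductible.
That leaves €39,671 − €4,625 = €35,046 for coinsurance.
Owner's 50% share of €35,046 is €17,523.
Owner responsibility before any cap: €4,625 + €17,523 = €22,148.
Year-to-date out-of-pocket would reach €0 + €22,148 = €22,148, above the €20,750 maximum, so the owner pays only €20,750 − €0 = €20,750.
Insurer pays the balance: €39,671 − €20,750 = €18,921.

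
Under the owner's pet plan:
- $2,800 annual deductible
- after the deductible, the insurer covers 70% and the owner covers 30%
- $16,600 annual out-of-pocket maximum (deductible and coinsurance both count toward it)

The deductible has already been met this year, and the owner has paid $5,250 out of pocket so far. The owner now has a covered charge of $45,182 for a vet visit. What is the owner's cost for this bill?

The deductible is already satisfied, so the full bill goes to coinsurance.
Owner's 30% share of $45,182 is $13,554.60.
That would bring total out-of-pocket to $18,804.60, past the $16,600 cap. The owner is capped at $16,600 − $5,250 = $11,350 on this claim.

$11,350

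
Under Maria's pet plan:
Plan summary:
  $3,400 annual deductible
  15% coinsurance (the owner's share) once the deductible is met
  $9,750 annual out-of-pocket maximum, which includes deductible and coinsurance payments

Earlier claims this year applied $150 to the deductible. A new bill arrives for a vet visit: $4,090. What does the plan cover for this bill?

$714

Deductible still to meet: $3,400 − $150 = $3,250.
After the $3,250 deductible portion, $4,090 − $3,250 = $840 is subject to coinsurance.
Coinsurance: $840 × 15% = $126.
That puts the owner's cost at $3,250 + $126 = $3,376 before any cap.
Cumulative spending $150 + $3,376 = $3,526 stays under the $9,750 maximum.
The insurer covers the remainder: $4,090 − $3,376 = $714.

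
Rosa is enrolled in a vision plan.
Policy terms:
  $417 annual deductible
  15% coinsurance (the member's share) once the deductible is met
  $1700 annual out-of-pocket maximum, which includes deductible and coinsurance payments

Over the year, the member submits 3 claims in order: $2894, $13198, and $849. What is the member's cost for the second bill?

$911.45

Claim 1 — $2894: $417 to deductible, leaving $2477; member's 15% is $371.55. Member pays $788.55; OOP now $788.55.
Claim 2 — $13198: deductible already satisfied, so member's share is 15% × $13198 = $1979.70. That would push OOP to $2768.25, over the $1700 cap, so member pays $1700 − $788.55 = $911.45.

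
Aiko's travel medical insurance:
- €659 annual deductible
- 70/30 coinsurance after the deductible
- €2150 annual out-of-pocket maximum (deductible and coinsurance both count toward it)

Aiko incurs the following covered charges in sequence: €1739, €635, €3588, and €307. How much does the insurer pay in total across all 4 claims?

Bill 1, €1739: €659 to deductible, leaving €1080; traveler's 30% is €324. Traveler pays €983; OOP now €983. Plan pays €1739 − €983 = €756.
Bill 2, €635: 30% coinsurance on €635 = €190.50. Traveler pays €190.50; OOP now €1173.50. Insurer: €635 − €190.50 = €444.50.
Bill 3, €3588: deductible met; 30% of €3588 = €1076.40. Adding that to €1173.50 gives €2249.90, past the €2150 cap; traveler pays only €2150 − €1173.50 = €976.50. Insurer: €3588 − €976.50 = €2611.50.
Bill 4, €307: deductible already satisfied, so traveler's share is 30% × €307 = €92.10. That would push OOP to €2242.10, over the €2150 cap, so traveler pays €2150 − €2150 = €0. Plan pays €307 − €0 = €307.
Insurer total: €756 + €444.50 + €2611.50 + €307 = €4119.

€4119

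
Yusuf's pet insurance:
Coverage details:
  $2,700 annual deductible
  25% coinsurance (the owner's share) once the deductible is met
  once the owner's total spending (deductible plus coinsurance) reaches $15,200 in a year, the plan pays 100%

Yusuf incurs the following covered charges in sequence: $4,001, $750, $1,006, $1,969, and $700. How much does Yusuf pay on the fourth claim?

#1 ($4,001): $2,700 to deductible, leaving $1,301; owner's 25% is $325.25. Cost to owner: $3,025.25. OOP to date $3,025.25.
#2 ($750): deductible already satisfied, so owner's share is 25% × $750 = $187.50. Cost to owner: $187.50. OOP to date $3,212.75.
#3 ($1,006): deductible already satisfied, so owner's share is 25% × $1,006 = $251.50. Owner owes $251.50 (running OOP $3,464.25).
#4 ($1,969): deductible met; 25% of $1,969 = $492.25. Owner pays $492.25; OOP now $3,956.50.

$492.25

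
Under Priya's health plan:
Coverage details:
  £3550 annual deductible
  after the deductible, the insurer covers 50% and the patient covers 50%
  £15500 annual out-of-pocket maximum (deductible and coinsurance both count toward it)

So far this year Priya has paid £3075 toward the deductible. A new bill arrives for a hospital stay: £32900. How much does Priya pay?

£12425

Deductible still to meet: £3550 − £3075 = £475.
That leaves £32900 − £475 = £32425 for coinsurance.
50% of £32425 = £16212.50 falls to the patient.
So the patient owes £475 + £16212.50 = £16687.50 before any cap.
Year-to-date out-of-pocket would reach £3075 + £16687.50 = £19762.50, above the £15500 maximum, so the patient pays only £15500 − £3075 = £12425.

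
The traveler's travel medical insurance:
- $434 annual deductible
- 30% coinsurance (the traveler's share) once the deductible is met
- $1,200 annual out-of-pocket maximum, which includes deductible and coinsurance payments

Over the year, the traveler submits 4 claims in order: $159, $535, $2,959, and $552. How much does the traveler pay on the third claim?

Bill 1, $159: entire amount goes to the deductible. Traveler pays $159; OOP now $159.
Bill 2, $535: $275 to deductible, leaving $260; 30% of $260 = $78. Cost to traveler: $353. OOP to date $512.
Bill 3, $2,959: deductible met; 30% of $2,959 = $887.70. That would push OOP to $1,399.70, over the $1,200 cap, so traveler pays $1,200 − $512 = $688.

$688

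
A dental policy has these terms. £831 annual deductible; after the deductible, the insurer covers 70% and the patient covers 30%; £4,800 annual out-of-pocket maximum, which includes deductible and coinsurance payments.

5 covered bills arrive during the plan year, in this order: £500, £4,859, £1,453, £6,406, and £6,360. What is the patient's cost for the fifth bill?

£252.90

#1 (£500): fully absorbed by the deductible. Cost to patient: £500. OOP to date £500.
#2 (£4,859): deductible takes £331, £4,528 remains; 30% of £4,528 = £1,358.40. Cost to patient: £1,689.40. OOP to date £2,189.40.
#3 (£1,453): 30% coinsurance on £1,453 = £435.90. Cost to patient: £435.90. OOP to date £2,625.30.
#4 (£6,406): 30% coinsurance on £6,406 = £1,921.80. Patient pays £1,921.80; OOP now £4,547.10.
#5 (£6,360): deductible already satisfied, so patient's share is 30% × £6,360 = £1,908. Adding that to £4,547.10 gives £6,455.10, past the £4,800 cap; patient pays only £4,800 − £4,547.10 = £252.90.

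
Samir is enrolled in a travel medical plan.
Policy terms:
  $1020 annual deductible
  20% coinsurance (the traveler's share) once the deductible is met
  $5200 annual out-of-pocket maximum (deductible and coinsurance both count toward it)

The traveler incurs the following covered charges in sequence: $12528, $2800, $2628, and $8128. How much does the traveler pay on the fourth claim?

Bill 1, $12528: deductible takes $1020, $11508 remains; traveler's 20% is $2301.60. Cost to traveler: $3321.60. OOP to date $3321.60.
Bill 2, $2800: deductible met; 20% of $2800 = $560. Traveler owes $560 (running OOP $3881.60).
Bill 3, $2628: 20% coinsurance on $2628 = $525.60. Traveler owes $525.60 (running OOP $4407.20).
Bill 4, $8128: deductible met; 20% of $8128 = $1625.60. That would push OOP to $6032.80, over the $5200 cap, so traveler pays $5200 − $4407.20 = $792.80.

$792.80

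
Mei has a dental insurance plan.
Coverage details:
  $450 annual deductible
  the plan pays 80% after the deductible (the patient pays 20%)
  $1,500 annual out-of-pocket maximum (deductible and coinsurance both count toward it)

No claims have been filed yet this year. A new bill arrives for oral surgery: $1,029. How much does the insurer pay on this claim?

$463.20

The full $450 deductible is still open; $450 of this bill applies to it.
After the $450 deductible portion, $1,029 − $450 = $579 is subject to coinsurance.
20% of $579 = $115.80 falls to the patient.
So the patient owes $450 + $115.80 = $565.80 before any cap.
Cumulative spending $0 + $565.80 = $565.80 stays under the $1,500 maximum.
The insurer covers the remainder: $1,029 − $565.80 = $463.20.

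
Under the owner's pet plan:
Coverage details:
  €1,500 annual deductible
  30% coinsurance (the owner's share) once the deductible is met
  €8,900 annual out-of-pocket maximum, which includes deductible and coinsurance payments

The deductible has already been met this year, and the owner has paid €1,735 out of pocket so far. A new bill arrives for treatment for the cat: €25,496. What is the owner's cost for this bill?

The deductible is already satisfied, so the full bill goes to coinsurance.
Coinsurance: €25,496 × 30% = €7,648.80.
Year-to-date out-of-pocket would reach €1,735 + €7,648.80 = €9,383.80, above the €8,900 maximum, so the owner pays only €8,900 − €1,735 = €7,165.

€7,165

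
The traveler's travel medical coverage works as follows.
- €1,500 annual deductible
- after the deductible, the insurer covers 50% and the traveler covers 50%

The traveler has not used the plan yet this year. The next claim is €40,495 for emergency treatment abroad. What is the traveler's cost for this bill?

Nothing has been paid toward the €1,500 deductible, so the first €1,500 of this charge is applied there.
That leaves €40,495 − €1,500 = €38,995 for coinsurance.
50% of €38,995 = €19,497.50 falls to the traveler.
So the traveler owes €1,500 + €19,497.50 = €20,997.50.

€20,997.50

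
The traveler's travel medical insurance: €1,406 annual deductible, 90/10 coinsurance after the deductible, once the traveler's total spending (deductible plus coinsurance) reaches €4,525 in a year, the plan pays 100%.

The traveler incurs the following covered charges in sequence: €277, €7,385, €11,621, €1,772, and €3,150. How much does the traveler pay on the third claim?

#1 (€277): all of it applies to the deductible. Traveler owes €277 (running OOP €277).
#2 (€7,385): €1,129 finishes the deductible; €6,256 goes to coinsurance; traveler's 10% is €625.60. Cost to traveler: €1,754.60. OOP to date €2,031.60.
#3 (€11,621): 10% coinsurance on €11,621 = €1,162.10. Traveler owes €1,162.10 (running OOP €3,193.70).

€1,162.10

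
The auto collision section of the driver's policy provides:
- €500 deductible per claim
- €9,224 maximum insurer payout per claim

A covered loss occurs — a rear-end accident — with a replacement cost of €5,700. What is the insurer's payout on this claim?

Subtract the deductible: €5,700 − €500 = €5,200.
That's under the €9,224 cap, so the insurer reimburses the full €5,200.

€5,200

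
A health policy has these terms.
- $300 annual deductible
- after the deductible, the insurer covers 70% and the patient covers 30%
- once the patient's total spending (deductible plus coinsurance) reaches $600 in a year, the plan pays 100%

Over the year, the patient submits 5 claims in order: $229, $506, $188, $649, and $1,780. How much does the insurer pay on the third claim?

$131.60

Bill 1, $229: all of it applies to the deductible. Cost to patient: $229. OOP to date $229. Plan pays $229 − $229 = $0.
Bill 2, $506: $71 finishes the deductible; $435 goes to coinsurance; coinsurance $435 × 30% = $130.50. Patient owes $201.50 (running OOP $430.50). Plan pays $506 − $201.50 = $304.50.
Bill 3, $188: 30% coinsurance on $188 = $56.40. Cost to patient: $56.40. OOP to date $486.90. Insurer: $188 − $56.40 = $131.60.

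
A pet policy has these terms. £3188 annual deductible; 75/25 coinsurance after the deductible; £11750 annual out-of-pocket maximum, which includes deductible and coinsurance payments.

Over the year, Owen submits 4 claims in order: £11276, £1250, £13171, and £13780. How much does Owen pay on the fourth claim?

Bill 1, £11276: £3188 to deductible, leaving £8088; owner's 25% is £2022. Cost to owner: £5210. OOP to date £5210.
Bill 2, £1250: 25% coinsurance on £1250 = £312.50. Owner owes £312.50 (running OOP £5522.50).
Bill 3, £13171: 25% coinsurance on £13171 = £3292.75. Owner pays £3292.75; OOP now £8815.25.
Bill 4, £13780: deductible met; 25% of £13780 = £3445. OOP would hit £12260.25 > £11750, so the cap limits the owner to £11750 − £8815.25 = £2934.75.

£2934.75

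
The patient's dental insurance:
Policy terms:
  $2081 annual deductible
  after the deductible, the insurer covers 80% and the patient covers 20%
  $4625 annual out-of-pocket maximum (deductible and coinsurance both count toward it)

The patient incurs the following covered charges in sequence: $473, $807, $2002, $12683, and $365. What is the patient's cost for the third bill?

$1041.20

Claim 1 — $473: fully absorbed by the deductible. Patient pays $473; OOP now $473.
Claim 2 — $807: all of it applies to the deductible. Patient pays $807; OOP now $1280.
Claim 3 — $2002: $801 finishes the deductible; $1201 goes to coinsurance; patient's 20% is $240.20. Patient pays $1041.20; OOP now $2321.20.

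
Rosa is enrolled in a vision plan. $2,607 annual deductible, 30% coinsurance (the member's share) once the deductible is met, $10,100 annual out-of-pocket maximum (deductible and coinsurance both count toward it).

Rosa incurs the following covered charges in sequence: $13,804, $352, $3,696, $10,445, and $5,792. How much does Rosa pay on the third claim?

$1,108.80

Bill 1, $13,804: deductible takes $2,607, $11,197 remains; member's 30% is $3,359.10. Member pays $5,966.10; OOP now $5,966.10.
Bill 2, $352: deductible already satisfied, so member's share is 30% × $352 = $105.60. Member pays $105.60; OOP now $6,071.70.
Bill 3, $3,696: deductible met; 30% of $3,696 = $1,108.80. Member pays $1,108.80; OOP now $7,180.50.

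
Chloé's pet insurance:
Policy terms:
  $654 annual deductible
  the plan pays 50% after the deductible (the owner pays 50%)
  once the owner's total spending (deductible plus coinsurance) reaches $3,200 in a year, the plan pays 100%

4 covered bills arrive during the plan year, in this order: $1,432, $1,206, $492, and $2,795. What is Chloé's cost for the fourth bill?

Bill 1, $1,432: $654 finishes the deductible; $778 goes to coinsurance; coinsurance $778 × 50% = $389. Owner owes $1,043 (running OOP $1,043).
Bill 2, $1,206: deductible already satisfied, so owner's share is 50% × $1,206 = $603. Owner pays $603; OOP now $1,646.
Bill 3, $492: deductible already satisfied, so owner's share is 50% × $492 = $246. Owner pays $246; OOP now $1,892.
Bill 4, $2,795: deductible met; 50% of $2,795 = $1,397.50. That would push OOP to $3,289.50, over the $3,200 cap, so owner pays $3,200 − $1,892 = $1,308.

$1,308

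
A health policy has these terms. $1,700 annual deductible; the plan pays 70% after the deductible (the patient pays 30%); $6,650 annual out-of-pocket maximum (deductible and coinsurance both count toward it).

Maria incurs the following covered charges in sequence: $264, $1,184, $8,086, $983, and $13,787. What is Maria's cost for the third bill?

$2,602.20

Bill 1, $264: all of it applies to the deductible. Patient owes $264 (running OOP $264).
Bill 2, $1,184: fully absorbed by the deductible. Patient pays $1,184; OOP now $1,448.
Bill 3, $8,086: $252 to deductible, leaving $7,834; patient's 30% is $2,350.20. Patient owes $2,602.20 (running OOP $4,050.20).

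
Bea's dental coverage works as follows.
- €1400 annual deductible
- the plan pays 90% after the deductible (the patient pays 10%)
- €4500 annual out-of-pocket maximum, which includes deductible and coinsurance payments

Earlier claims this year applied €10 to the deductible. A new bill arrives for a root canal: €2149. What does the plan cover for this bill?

€683.10

Remaining deductible: €1400 − €10 = €1390.
That leaves €2149 − €1390 = €759 for coinsurance.
10% of €759 = €75.90 falls to the patient.
That puts the patient's cost at €1390 + €75.90 = €1465.90 before any cap.
Total out-of-pocket so far would be €10 + €1465.90 = €1475.90, below the €4500 cap — no reduction.
The plan picks up €2149 − €1465.90 = €683.10.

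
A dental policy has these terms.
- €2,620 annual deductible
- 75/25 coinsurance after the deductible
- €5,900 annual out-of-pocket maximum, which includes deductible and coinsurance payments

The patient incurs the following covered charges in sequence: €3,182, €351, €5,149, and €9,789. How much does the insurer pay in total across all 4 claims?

Claim 1 (€3,182): €2,620 to deductible, leaving €562; patient's 25% is €140.50. Patient owes €2,760.50 (running OOP €2,760.50). Plan pays €3,182 − €2,760.50 = €421.50.
Claim 2 (€351): deductible already satisfied, so patient's share is 25% × €351 = €87.75. Cost to patient: €87.75. OOP to date €2,848.25. Plan pays €351 − €87.75 = €263.25.
Claim 3 (€5,149): deductible met; 25% of €5,149 = €1,287.25. Patient owes €1,287.25 (running OOP €4,135.50). Plan pays €5,149 − €1,287.25 = €3,861.75.
Claim 4 (€9,789): 25% coinsurance on €9,789 = €2,447.25. That would push OOP to €6,582.75, over the €5,900 cap, so patient pays €5,900 − €4,135.50 = €1,764.50. Plan pays €9,789 − €1,764.50 = €8,024.50.
Insurer total = bills − patient's total = €18,471 − €5,900 = €12,571.

€12,571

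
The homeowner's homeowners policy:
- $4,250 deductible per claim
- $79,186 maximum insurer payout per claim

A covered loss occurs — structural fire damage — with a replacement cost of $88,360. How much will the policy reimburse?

$79,186

After the deductible, $88,360 − $4,250 = $84,110 remains.
$84,110 exceeds the $79,186 limit, so the insurer pays the limit: $79,186.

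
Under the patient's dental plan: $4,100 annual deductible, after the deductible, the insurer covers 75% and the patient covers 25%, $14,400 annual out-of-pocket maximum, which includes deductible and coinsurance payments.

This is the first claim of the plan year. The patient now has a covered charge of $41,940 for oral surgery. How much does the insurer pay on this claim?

$28,380

Deductible not yet touched, so the first $4,100 of the bill goes to the deductible.
The remaining $37,840 (= $41,940 − $4,100) moves to coinsurance.
Patient's 25% share of $37,840 is $9,460.
Patient responsibility before any cap: $4,100 + $9,460 = $13,560.
Total out-of-pocket so far would be $0 + $13,560 = $13,560, below the $14,400 cap — no reduction.
Insurer pays the balance: $41,940 − $13,560 = $28,380.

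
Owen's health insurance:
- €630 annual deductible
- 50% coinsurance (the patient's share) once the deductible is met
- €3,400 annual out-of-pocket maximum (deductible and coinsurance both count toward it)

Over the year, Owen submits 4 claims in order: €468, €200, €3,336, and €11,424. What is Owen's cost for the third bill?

€1,668

Bill 1, €468: entire amount goes to the deductible. Patient pays €468; OOP now €468.
Bill 2, €200: deductible takes €162, €38 remains; 50% of €38 = €19. Cost to patient: €181. OOP to date €649.
Bill 3, €3,336: deductible met; 50% of €3,336 = €1,668. Cost to patient: €1,668. OOP to date €2,317.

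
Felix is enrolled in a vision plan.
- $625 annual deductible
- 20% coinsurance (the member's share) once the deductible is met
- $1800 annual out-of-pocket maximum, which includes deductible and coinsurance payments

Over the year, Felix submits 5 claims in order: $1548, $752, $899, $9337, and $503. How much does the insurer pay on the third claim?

$719.20

Claim 1 ($1548): $625 to deductible, leaving $923; 20% of $923 = $184.60. Member pays $809.60; OOP now $809.60. Plan pays $1548 − $809.60 = $738.40.
Claim 2 ($752): 20% coinsurance on $752 = $150.40. Cost to member: $150.40. OOP to date $960. Insurer: $752 − $150.40 = $601.60.
Claim 3 ($899): deductible met; 20% of $899 = $179.80. Member pays $179.80; OOP now $1139.80. Plan pays $899 − $179.80 = $719.20.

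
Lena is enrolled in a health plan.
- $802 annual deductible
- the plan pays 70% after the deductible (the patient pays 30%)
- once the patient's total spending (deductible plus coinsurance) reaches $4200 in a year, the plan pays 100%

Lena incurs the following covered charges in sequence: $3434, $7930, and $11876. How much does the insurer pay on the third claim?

#1 ($3434): $802 finishes the deductible; $2632 goes to coinsurance; 30% of $2632 = $789.60. Cost to patient: $1591.60. OOP to date $1591.60. Plan pays $3434 − $1591.60 = $1842.40.
#2 ($7930): deductible met; 30% of $7930 = $2379. Patient owes $2379 (running OOP $3970.60). Insurer: $7930 − $2379 = $5551.
#3 ($11876): deductible already satisfied, so patient's share is 30% × $11876 = $3562.80. OOP would hit $7533.40 > $4200, so the cap limits the patient to $4200 − $3970.60 = $229.40. Plan pays $11876 − $229.40 = $11646.60.

$11646.60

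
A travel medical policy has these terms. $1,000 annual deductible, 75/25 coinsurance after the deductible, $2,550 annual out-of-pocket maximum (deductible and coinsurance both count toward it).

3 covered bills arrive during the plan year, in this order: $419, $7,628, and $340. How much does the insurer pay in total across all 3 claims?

$5,837

Claim 1 ($419): fully absorbed by the deductible. Cost to traveler: $419. OOP to date $419. Plan pays $419 − $419 = $0.
Claim 2 ($7,628): deductible takes $581, $7,047 remains; 25% of $7,047 = $1,761.75. Deductible plus coinsurance: $581 + $1,761.75 = $2,342.75. OOP would hit $2,761.75 > $2,550, so the cap limits the traveler to $2,550 − $419 = $2,131. Insurer: $7,628 − $2,131 = $5,497.
Claim 3 ($340): deductible met; 25% of $340 = $85. OOP would hit $2,635 > $2,550, so the cap limits the traveler to $2,550 − $2,550 = $0. Plan pays $340 − $0 = $340.
Insurer total = bills − traveler's total = $8,387 − $2,550 = $5,837.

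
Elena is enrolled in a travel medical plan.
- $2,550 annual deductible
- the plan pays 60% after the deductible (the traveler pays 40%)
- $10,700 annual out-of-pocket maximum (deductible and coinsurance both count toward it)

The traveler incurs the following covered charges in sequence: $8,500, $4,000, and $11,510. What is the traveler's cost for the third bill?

Claim 1 — $8,500: $2,550 finishes the deductible; $5,950 goes to coinsurance; traveler's 40% is $2,380. Traveler owes $4,930 (running OOP $4,930).
Claim 2 — $4,000: 40% coinsurance on $4,000 = $1,600. Traveler pays $1,600; OOP now $6,530.
Claim 3 — $11,510: deductible already satisfied, so traveler's share is 40% × $11,510 = $4,604. Adding that to $6,530 gives $11,134, past the $10,700 cap; traveler pays only $10,700 − $6,530 = $4,170.

$4,170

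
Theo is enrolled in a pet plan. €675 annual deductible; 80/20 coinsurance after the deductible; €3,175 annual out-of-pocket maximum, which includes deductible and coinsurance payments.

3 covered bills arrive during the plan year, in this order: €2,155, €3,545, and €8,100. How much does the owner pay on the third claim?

€1,495

Claim 1 — €2,155: deductible takes €675, €1,480 remains; 20% of €1,480 = €296. Cost to owner: €971. OOP to date €971.
Claim 2 — €3,545: deductible already satisfied, so owner's share is 20% × €3,545 = €709. Owner pays €709; OOP now €1,680.
Claim 3 — €8,100: deductible already satisfied, so owner's share is 20% × €8,100 = €1,620. Adding that to €1,680 gives €3,300, past the €3,175 cap; owner pays only €3,175 − €1,680 = €1,495.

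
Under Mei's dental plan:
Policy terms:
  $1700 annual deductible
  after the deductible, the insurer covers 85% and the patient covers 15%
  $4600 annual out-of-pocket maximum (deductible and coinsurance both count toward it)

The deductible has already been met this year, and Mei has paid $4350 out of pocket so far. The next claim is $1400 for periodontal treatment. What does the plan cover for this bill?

The deductible is already satisfied, so the full bill goes to coinsurance.
15% of $1400 = $210 falls to the patient.
Total out-of-pocket so far would be $4350 + $210 = $4560, below the $4600 cap — no reduction.
The insurer covers the remainder: $1400 − $210 = $1190.

$1190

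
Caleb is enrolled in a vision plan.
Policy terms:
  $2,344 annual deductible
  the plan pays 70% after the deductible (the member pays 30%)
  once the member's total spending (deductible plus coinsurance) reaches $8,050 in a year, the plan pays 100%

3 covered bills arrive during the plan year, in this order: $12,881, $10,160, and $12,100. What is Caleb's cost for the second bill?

Claim 1 — $12,881: $2,344 finishes the deductible; $10,537 goes to coinsurance; coinsurance $10,537 × 30% = $3,161.10. Member pays $5,505.10; OOP now $5,505.10.
Claim 2 — $10,160: deductible met; 30% of $10,160 = $3,048. OOP would hit $8,553.10 > $8,050, so the cap limits the member to $8,050 − $5,505.10 = $2,544.90.

$2,544.90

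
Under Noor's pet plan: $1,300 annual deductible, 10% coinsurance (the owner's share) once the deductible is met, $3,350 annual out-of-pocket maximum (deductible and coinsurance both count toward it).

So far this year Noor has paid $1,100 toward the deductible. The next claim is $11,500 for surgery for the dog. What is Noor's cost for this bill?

$1,330

Remaining deductible: $1,300 − $1,100 = $200.
The remaining $11,300 (= $11,500 − $200) moves to coinsurance.
10% of $11,300 = $1,130 falls to the owner.
Owner responsibility before any cap: $200 + $1,130 = $1,330.
Total out-of-pocket so far would be $1,100 + $1,330 = $2,430, below the $3,350 cap — no reduction.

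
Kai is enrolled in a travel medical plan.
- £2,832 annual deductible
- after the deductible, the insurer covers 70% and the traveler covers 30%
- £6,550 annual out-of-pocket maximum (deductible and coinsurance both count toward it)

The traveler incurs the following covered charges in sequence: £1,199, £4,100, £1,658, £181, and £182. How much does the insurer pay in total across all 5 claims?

Claim 1 — £1,199: entire amount goes to the deductible. Traveler pays £1,199; OOP now £1,199. Insurer: £1,199 − £1,199 = £0.
Claim 2 — £4,100: £1,633 finishes the deductible; £2,467 goes to coinsurance; 30% of £2,467 = £740.10. Cost to traveler: £2,373.10. OOP to date £3,572.10. Insurer: £4,100 − £2,373.10 = £1,726.90.
Claim 3 — £1,658: deductible met; 30% of £1,658 = £497.40. Traveler owes £497.40 (running OOP £4,069.50). Plan pays £1,658 − £497.40 = £1,160.60.
Claim 4 — £181: 30% coinsurance on £181 = £54.30. Traveler owes £54.30 (running OOP £4,123.80). Plan pays £181 − £54.30 = £126.70.
Claim 5 — £182: deductible already satisfied, so traveler's share is 30% × £182 = £54.60. Traveler pays £54.60; OOP now £4,178.40. Plan pays £182 − £54.60 = £127.40.
Insurer total = bills − traveler's total = £7,320 − £4,178.40 = £3,141.60.

£3,141.60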